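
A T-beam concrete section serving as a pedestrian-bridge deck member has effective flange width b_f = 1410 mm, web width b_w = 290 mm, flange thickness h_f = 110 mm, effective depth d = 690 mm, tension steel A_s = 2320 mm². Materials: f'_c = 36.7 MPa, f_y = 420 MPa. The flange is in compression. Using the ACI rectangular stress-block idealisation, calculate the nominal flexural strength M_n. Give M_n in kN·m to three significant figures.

Tension: T = A_s f_y = 2320 × 420 = 974400 N.
Try a within the flange: a = T/(0.85 f'_c b_f) = 974400/(0.85 × 36.7 × 1410) = 22.15 mm.
Since a = 22.15 ≤ h_f = 110 mm, the stress block lies entirely in the flange; analyse as a rectangular beam of width b_f.
M_n = T(d − a/2) = 974400 × (690 − 11.075) = 661.54 × 10⁶ N·mm.
M_n = 661.54 kN·m.

M_n ≈ 662 kN·m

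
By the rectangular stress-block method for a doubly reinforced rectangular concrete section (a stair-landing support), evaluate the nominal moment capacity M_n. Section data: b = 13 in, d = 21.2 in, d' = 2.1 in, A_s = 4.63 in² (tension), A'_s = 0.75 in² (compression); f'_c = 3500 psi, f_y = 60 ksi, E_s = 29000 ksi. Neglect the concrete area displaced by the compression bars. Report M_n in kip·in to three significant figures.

M_n ≈ 5090 kip·in

Assume both steels yield.
a = (A_s − A'_s) f_y/(0.85 f'_c b) = (4.63 − 0.75) × 60/(0.85 × 3.5 × 13) = 6.019 in.
c = a/β₁ = 6.019/0.85 = 7.081 in; ε'_s = 0.003(c − d')/c = 0.0021 ≥ ε_y = 0.0021, so the compression steel yields.
M_n = (A_s − A'_s) f_y (d − a/2) + A'_s f_y (d − d') = 232.8 × (21.2 − 3.0095) + 45 × (21.2 − 2.1) = 4234.7 + 859.5 = 5094.2 kip·in.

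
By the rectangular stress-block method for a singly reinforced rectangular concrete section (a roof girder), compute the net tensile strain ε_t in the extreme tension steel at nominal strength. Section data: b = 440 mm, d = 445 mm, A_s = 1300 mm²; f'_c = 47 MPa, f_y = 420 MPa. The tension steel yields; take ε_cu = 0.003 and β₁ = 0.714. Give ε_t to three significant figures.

ε_t ≈ 0.0277

a = A_s f_y/(0.85 f'_c b) = 31.06 mm.
β₁ = 0.714, so c = a/β₁ = 31.06/0.714 = 43.50 mm.
From the linear strain diagram with ε_cu = 0.003: ε_t = 0.003 (d − c)/c = 0.003 × (445 − 43.50)/43.50 = 0.0277.
Since ε_t ≥ 0.005, the section is tension-controlled.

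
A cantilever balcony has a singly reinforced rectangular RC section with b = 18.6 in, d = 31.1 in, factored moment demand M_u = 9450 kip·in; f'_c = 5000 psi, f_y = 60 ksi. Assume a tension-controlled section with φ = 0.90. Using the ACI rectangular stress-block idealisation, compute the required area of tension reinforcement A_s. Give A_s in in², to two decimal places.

A_s ≈ 6.08 in²

M_n = M_u/φ = 9450/0.90 = 10500 kip·in.
From M_n = 0.85 f'_c a b (d − a/2):
a = d − √(d² − 2M_n/(0.85 f'_c b)) = 31.1 − √(31.1² − 2 × 10500/(0.85 × 5 × 18.6)) = 4.613 in.
A_s = 0.85 f'_c a b / f_y = 0.85 × 5 × 4.613 × 18.6 / 60 = 6.078 in².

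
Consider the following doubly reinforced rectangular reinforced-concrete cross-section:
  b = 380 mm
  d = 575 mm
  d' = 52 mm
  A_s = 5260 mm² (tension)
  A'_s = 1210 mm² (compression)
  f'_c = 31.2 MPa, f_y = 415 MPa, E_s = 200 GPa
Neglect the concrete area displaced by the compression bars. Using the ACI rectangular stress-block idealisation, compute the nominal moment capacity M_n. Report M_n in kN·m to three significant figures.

M_n ≈ 1090 kN·m

Assume both tension and compression steel yield.
Net tension couple steel: A_s − A'_s = 4050 mm².
a = (A_s − A'_s) f_y / (0.85 f'_c b) = 1680750/(0.85 × 31.2 × 380) = 166.78 mm.
c = a/β₁ = 166.78/0.827 = 201.67 mm; ε'_s = 0.003(c − d')/c = 0.0022 ≥ f_y/E_s = 0.0021, so compression steel does yield.
M_n = (A_s − A'_s) f_y (d − a/2) + A'_s f_y (d − d') = [1680750 × (575 − 83.39) + 502150 × (575 − 52)] × 10⁻⁶ = 826.27 + 262.62 = 1088.89 kN·m.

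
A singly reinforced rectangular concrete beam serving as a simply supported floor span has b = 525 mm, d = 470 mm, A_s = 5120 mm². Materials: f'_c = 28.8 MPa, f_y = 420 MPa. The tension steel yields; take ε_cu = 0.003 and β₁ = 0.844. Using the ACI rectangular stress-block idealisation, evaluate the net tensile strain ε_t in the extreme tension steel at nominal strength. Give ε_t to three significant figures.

a = A_s f_y/(0.85 f'_c b) = 167.32 mm.
β₁ = 0.844, so c = a/β₁ = 167.32/0.844 = 198.25 mm.
From the linear strain diagram with ε_cu = 0.003: ε_t = 0.003 (d − c)/c = 0.003 × (470 − 198.25)/198.25 = 0.00411.
ε_t is between 0.004 and 0.005 — transition zone.

ε_t ≈ 0.00411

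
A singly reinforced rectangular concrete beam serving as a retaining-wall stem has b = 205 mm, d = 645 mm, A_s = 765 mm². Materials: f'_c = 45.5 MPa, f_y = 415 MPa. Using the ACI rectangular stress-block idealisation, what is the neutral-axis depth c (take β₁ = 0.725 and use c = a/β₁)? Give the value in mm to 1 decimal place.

T = A_s f_y = 765 × 415 = 317475 N = 317.475 kN.
Setting C = 0.85 f'_c a b equal to T: a = 317475/(0.85 × 45.5 × 205) = 40.043 mm.
With β₁ = 0.725, c = a/β₁ = 40.043/0.725 = 55.2 mm.

c ≈ 55.2 mm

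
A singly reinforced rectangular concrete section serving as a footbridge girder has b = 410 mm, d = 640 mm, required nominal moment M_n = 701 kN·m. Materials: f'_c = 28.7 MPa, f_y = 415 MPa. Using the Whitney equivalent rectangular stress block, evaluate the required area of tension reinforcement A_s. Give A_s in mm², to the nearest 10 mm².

A_s ≈ 2910 mm²

With M_n = 0.85 f'_c a b (d − a/2), solve the quadratic for a:
a = d − √(d² − 2M_n/(0.85 f'_c b)) = 640 − √(640² − 2 × 701×10⁶/(0.85 × 28.7 × 410)) = 120.94 mm.
A_s = 0.85 f'_c a b / f_y = 0.85 × 28.7 × 120.94 × 410 / 415 = 2914.8 mm².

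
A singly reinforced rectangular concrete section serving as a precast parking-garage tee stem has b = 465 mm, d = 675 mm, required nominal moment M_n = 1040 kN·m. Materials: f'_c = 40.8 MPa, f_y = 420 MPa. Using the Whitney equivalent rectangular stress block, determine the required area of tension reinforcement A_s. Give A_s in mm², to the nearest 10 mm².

With M_n = 0.85 f'_c a b (d − a/2), solve the quadratic for a:
a = d − √(d² − 2M_n/(0.85 f'_c b)) = 675 − √(675² − 2 × 1040×10⁶/(0.85 × 40.8 × 465)) = 103.47 mm.
A_s = 0.85 f'_c a b / f_y = 0.85 × 40.8 × 103.47 × 465 / 420 = 3972.8 mm².

A_s ≈ 3970 mm²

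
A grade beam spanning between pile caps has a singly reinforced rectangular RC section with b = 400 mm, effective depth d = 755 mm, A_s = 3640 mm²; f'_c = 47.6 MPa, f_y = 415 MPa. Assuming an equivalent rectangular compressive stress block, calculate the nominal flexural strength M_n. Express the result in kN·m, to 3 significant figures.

M_n ≈ 1070 kN·m

T = A_s f_y = 3640 × 415 = 1510600 N = 1510.6 kN.
From C = T: a = T/(0.85 f'_c b) = 1510600/(0.85 × 47.6 × 400) = 93.34 mm.
M_n = T(d − a/2) = 1510.6 kN × (755 − 46.67) mm = 1070.00 kN·m.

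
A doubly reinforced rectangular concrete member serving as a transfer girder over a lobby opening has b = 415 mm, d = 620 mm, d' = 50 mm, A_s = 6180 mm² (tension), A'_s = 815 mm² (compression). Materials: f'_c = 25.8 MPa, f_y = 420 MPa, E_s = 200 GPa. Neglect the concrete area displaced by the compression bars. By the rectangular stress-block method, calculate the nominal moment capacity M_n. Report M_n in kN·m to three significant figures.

M_n ≈ 1310 kN·m

Assume both tension and compression steel yield.
Net tension couple steel: A_s − A'_s = 5365 mm².
a = (A_s − A'_s) f_y / (0.85 f'_c b) = 2253300/(0.85 × 25.8 × 415) = 247.59 mm.
c = a/β₁ = 247.59/0.85 = 291.28 mm; ε'_s = 0.003(c − d')/c = 0.0025 ≥ f_y/E_s = 0.0021, so compression steel does yield.
M_n = (A_s − A'_s) f_y (d − a/2) + A'_s f_y (d − d') = [2253300 × (620 − 123.795) + 342300 × (620 − 50)] × 10⁻⁶ = 1118.10 + 195.11 = 1313.21 kN·m.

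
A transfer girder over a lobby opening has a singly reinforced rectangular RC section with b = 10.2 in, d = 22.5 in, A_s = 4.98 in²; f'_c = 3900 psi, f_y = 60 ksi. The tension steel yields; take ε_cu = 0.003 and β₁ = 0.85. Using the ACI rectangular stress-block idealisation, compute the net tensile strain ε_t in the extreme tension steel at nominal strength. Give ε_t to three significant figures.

a = A_s f_y/(0.85 f'_c b) = 8.837 in.
β₁ = 0.85, so c = a/β₁ = 8.837/0.85 = 10.396 in.
From the linear strain diagram with ε_cu = 0.003: ε_t = 0.003 (d − c)/c = 0.003 × (22.5 − 10.396)/10.396 = 0.00349.
ε_t < 0.004 — the section is over-reinforced for flexure under ACI limits.

ε_t ≈ 0.00349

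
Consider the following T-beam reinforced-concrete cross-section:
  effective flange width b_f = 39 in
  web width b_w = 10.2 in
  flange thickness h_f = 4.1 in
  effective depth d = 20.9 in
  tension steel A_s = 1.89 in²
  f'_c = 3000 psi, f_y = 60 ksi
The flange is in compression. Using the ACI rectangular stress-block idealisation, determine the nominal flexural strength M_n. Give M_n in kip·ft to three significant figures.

Tension: T = A_s f_y = 1.89 × 60 = 113.4 kips.
Try a within the flange: a = T/(0.85 f'_c b_f) = 113.4/(0.85 × 3 × 39) = 1.140 in.
Since a = 1.140 ≤ h_f = 4.1 in, the stress block lies entirely in the flange; analyse as a rectangular beam of width b_f.
M_n = T(d − a/2) = 113.4 × (20.9 − 0.57) = 2305.4 kip·in.
M_n = 2305.4/12 = 192.12 kip·ft.

M_n ≈ 192 kip·ft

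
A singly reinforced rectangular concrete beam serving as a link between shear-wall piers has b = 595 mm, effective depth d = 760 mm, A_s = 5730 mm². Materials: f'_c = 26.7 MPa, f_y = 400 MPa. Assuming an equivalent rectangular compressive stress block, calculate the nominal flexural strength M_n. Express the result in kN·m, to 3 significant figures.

M_n ≈ 1550 kN·m

T = A_s f_y = 5730 × 400 = 2292000 N = 2292 kN.
From C = T: a = T/(0.85 f'_c b) = 2292000/(0.85 × 26.7 × 595) = 169.73 mm.
M_n = T(d − a/2) = 2292 kN × (760 − 84.865) mm = 1547.41 kN·m.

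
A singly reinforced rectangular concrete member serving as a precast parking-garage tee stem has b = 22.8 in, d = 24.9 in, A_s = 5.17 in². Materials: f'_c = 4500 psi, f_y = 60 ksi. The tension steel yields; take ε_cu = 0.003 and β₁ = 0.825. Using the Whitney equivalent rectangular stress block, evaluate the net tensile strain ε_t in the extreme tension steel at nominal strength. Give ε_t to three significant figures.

ε_t ≈ 0.0143

a = A_s f_y/(0.85 f'_c b) = 3.557 in.
β₁ = 0.825, so c = a/β₁ = 3.557/0.825 = 4.312 in.
From the linear strain diagram with ε_cu = 0.003: ε_t = 0.003 (d − c)/c = 0.003 × (24.9 − 4.312)/4.312 = 0.0143.
Since ε_t ≥ 0.005, the section is tension-controlled.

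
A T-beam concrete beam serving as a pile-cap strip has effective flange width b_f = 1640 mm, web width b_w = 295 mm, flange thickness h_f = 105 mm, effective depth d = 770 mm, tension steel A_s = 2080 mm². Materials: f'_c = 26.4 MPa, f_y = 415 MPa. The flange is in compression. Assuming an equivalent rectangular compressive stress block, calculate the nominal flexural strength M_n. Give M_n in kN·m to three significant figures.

Tension: T = A_s f_y = 2080 × 415 = 863200 N.
Try a within the flange: a = T/(0.85 f'_c b_f) = 863200/(0.85 × 26.4 × 1640) = 23.46 mm.
Since a = 23.46 ≤ h_f = 105 mm, the stress block lies entirely in the flange; analyse as a rectangular beam of width b_f.
M_n = T(d − a/2) = 863200 × (770 − 11.73) = 654.54 × 10⁶ N·mm.
M_n = 654.54 kN·m.

M_n ≈ 655 kN·m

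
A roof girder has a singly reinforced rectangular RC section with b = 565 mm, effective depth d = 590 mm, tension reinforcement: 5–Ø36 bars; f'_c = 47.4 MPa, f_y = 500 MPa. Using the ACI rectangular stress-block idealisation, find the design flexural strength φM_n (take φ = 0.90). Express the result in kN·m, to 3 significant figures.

A_s = 5 × 1018 = 5090 mm².
T = A_s f_y = 5090 × 500 = 2545000 N = 2545 kN.
From C = T: a = T/(0.85 f'_c b) = 2545000/(0.85 × 47.4 × 565) = 111.80 mm.
M_n = T(d − a/2) = 2545 kN × (590 − 55.9) mm = 1359.28 kN·m.
φM_n = 0.90 × 1359.28 = 1223.35 kN·m.

φM_n ≈ 1220 kN·m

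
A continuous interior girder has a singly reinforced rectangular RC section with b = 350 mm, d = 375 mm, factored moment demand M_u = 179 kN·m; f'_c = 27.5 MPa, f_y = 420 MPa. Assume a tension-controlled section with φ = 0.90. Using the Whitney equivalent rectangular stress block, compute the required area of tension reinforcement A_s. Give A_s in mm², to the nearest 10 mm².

A_s ≈ 1400 mm²

M_n = M_u/φ = 179/0.90 = 198.889 kN·m.
With M_n = 0.85 f'_c a b (d − a/2), solve the quadratic for a:
a = d − √(d² − 2M_n/(0.85 f'_c b)) = 375 − √(375² − 2 × 198.889×10⁶/(0.85 × 27.5 × 350)) = 71.68 mm.
A_s = 0.85 f'_c a b / f_y = 0.85 × 27.5 × 71.68 × 350 / 420 = 1396.3 mm².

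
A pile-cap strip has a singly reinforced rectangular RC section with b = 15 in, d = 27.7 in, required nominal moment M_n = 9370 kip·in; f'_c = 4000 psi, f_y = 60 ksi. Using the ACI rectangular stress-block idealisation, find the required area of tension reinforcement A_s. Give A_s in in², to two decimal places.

A_s ≈ 6.55 in²

From M_n = 0.85 f'_c a b (d − a/2):
a = d − √(d² − 2M_n/(0.85 f'_c b)) = 27.7 − √(27.7² − 2 × 9370/(0.85 × 4 × 15)) = 7.704 in.
A_s = 0.85 f'_c a b / f_y = 0.85 × 4 × 7.704 × 15 / 60 = 6.548 in².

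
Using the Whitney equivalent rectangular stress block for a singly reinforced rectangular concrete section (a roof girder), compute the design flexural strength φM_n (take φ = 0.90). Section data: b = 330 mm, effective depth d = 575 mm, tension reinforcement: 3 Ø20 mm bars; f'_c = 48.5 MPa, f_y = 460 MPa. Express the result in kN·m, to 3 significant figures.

φM_n ≈ 218 kN·m

A_s = 3 × 314 = 942 mm².
T = A_s f_y = 942 × 460 = 433320 N = 433.32 kN.
From C = T: a = T/(0.85 f'_c b) = 433320/(0.85 × 48.5 × 330) = 31.85 mm.
M_n = T(d − a/2) = 433.32 kN × (575 − 15.925) mm = 242.26 kN·m.
φM_n = 0.90 × 242.26 = 218.03 kN·m.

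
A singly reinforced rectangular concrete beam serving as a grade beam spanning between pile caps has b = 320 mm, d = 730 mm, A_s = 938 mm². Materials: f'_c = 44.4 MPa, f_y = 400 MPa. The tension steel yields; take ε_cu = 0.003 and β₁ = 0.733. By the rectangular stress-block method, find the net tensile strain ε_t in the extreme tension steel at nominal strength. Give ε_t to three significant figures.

a = A_s f_y/(0.85 f'_c b) = 31.07 mm.
β₁ = 0.733, so c = a/β₁ = 31.07/0.733 = 42.39 mm.
From the linear strain diagram with ε_cu = 0.003: ε_t = 0.003 (d − c)/c = 0.003 × (730 − 42.39)/42.39 = 0.0487.
Since ε_t ≥ 0.005, the section is tension-controlled.

ε_t ≈ 0.0487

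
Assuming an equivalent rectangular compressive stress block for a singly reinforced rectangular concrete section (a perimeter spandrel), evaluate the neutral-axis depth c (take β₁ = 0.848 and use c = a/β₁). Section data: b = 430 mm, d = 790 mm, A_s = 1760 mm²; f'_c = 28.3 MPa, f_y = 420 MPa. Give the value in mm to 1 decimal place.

c ≈ 84.3 mm

T = A_s f_y = 1760 × 420 = 739200 N = 739.2 kN.
Setting C = 0.85 f'_c a b equal to T: a = 739200/(0.85 × 28.3 × 430) = 71.464 mm.
With β₁ = 0.848, c = a/β₁ = 71.464/0.848 = 84.3 mm.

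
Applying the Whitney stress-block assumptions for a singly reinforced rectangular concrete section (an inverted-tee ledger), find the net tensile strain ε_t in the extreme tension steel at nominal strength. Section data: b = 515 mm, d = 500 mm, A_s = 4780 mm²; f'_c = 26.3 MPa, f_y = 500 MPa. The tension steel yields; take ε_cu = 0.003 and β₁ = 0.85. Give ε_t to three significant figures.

a = A_s f_y/(0.85 f'_c b) = 207.59 mm.
β₁ = 0.85, so c = a/β₁ = 207.59/0.85 = 244.22 mm.
From the linear strain diagram with ε_cu = 0.003: ε_t = 0.003 (d − c)/c = 0.003 × (500 − 244.22)/244.22 = 0.00314.
ε_t < 0.004 — the section is over-reinforced for flexure under ACI limits.

ε_t ≈ 0.00314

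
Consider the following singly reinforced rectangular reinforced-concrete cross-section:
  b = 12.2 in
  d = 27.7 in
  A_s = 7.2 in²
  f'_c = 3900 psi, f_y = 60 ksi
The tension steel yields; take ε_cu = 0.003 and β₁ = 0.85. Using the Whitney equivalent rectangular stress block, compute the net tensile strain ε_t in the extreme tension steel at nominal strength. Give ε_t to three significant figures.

a = A_s f_y/(0.85 f'_c b) = 10.682 in.
β₁ = 0.85, so c = a/β₁ = 10.682/0.85 = 12.567 in.
From the linear strain diagram with ε_cu = 0.003: ε_t = 0.003 (d − c)/c = 0.003 × (27.7 − 12.567)/12.567 = 0.00361.
ε_t < 0.004 — the section is over-reinforced for flexure under ACI limits.

ε_t ≈ 0.00361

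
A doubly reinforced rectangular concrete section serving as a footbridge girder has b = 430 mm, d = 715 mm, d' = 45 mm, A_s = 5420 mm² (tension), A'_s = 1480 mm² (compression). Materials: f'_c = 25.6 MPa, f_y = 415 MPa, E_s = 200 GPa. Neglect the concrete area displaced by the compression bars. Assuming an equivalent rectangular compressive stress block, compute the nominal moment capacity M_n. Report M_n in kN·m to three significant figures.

M_n ≈ 1440 kN·m

Assume both tension and compression steel yield.
Net tension couple steel: A_s − A'_s = 3940 mm².
a = (A_s − A'_s) f_y / (0.85 f'_c b) = 1635100/(0.85 × 25.6 × 430) = 174.75 mm.
c = a/β₁ = 174.75/0.85 = 205.59 mm; ε'_s = 0.003(c − d')/c = 0.0023 ≥ f_y/E_s = 0.0021, so compression steel does yield.
M_n = (A_s − A'_s) f_y (d − a/2) + A'_s f_y (d − d') = [1635100 × (715 − 87.375) + 614200 × (715 − 45)] × 10⁻⁶ = 1026.23 + 411.51 = 1437.74 kN·m.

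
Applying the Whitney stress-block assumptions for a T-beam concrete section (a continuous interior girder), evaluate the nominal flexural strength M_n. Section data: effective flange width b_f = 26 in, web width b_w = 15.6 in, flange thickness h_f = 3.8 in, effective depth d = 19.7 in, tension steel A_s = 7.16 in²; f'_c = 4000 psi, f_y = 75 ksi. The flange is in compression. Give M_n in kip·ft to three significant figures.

M_n ≈ 733 kip·ft

Tension: T = A_s f_y = 7.16 × 75 = 537 kips.
Try a within the flange: a = T/(0.85 f'_c b_f) = 537/(0.85 × 4 × 26) = 6.075 in.
a = 6.075 > h_f = 3.8 in: the block extends into the web. Split into flange-overhang and web parts.
C_f = 0.85 f'_c (b_f − b_w) h_f = 0.85 × 4 × (26 − 15.6) × 3.8 = 134.4 kips.
Remaining web compression depth: a_w = (T − C_f)/(0.85 f'_c b_w) = (537 − 134.4)/(0.85 × 4 × 15.6) = 7.590 in.
M_n = C_f(d − h_f/2) + (T − C_f)(d − a_w/2) = 134.4 × (19.7 − 1.9) + 402.6 × (19.7 − 3.795) = 2392.3 + 6403.4 = 8795.7 kip·in.
M_n = 8795.7/12 = 732.98 kip·ft.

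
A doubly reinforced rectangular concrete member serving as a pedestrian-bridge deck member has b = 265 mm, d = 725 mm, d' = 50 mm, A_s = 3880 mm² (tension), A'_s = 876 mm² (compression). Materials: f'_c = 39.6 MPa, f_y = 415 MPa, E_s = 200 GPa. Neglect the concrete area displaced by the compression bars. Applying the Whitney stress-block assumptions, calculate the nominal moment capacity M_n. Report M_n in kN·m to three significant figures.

Assume both tension and compression steel yield.
Net tension couple steel: A_s − A'_s = 3004 mm².
a = (A_s − A'_s) f_y / (0.85 f'_c b) = 1246660/(0.85 × 39.6 × 265) = 139.76 mm.
c = a/β₁ = 139.76/0.767 = 182.22 mm; ε'_s = 0.003(c − d')/c = 0.0022 ≥ f_y/E_s = 0.0021, so compression steel does yield.
M_n = (A_s − A'_s) f_y (d − a/2) + A'_s f_y (d − d') = [1246660 × (725 − 69.88) + 363540 × (725 − 50)] × 10⁻⁶ = 816.71 + 245.39 = 1062.10 kN·m.

M_n ≈ 1060 kN·m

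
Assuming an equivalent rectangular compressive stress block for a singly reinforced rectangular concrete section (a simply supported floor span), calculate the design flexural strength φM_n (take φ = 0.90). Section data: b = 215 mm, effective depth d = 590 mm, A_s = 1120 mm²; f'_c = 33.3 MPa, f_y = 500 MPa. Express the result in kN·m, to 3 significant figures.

T = A_s f_y = 1120 × 500 = 560000 N = 560 kN.
From C = T: a = T/(0.85 f'_c b) = 560000/(0.85 × 33.3 × 215) = 92.02 mm.
M_n = T(d − a/2) = 560 kN × (590 − 46.01) mm = 304.63 kN·m.
φM_n = 0.90 × 304.63 = 274.17 kN·m.

φM_n ≈ 274 kN·m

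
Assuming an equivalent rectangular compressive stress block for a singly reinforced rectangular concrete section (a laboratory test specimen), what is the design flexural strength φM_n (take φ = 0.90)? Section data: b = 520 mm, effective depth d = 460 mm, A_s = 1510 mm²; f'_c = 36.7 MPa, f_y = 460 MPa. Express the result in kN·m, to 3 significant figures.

φM_n ≈ 274 kN·m

T = A_s f_y = 1510 × 460 = 694600 N = 694.6 kN.
From C = T: a = T/(0.85 f'_c b) = 694600/(0.85 × 36.7 × 520) = 42.82 mm.
M_n = T(d − a/2) = 694.6 kN × (460 − 21.41) mm = 304.64 kN·m.
φM_n = 0.90 × 304.64 = 274.18 kN·m.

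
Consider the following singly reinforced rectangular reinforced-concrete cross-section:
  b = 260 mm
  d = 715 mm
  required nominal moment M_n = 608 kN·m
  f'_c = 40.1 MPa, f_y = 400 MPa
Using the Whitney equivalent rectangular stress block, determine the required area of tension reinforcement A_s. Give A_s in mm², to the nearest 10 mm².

A_s ≈ 2290 mm²

With M_n = 0.85 f'_c a b (d − a/2), solve the quadratic for a:
a = d − √(d² − 2M_n/(0.85 f'_c b)) = 715 − √(715² − 2 × 608×10⁶/(0.85 × 40.1 × 260)) = 103.44 mm.
A_s = 0.85 f'_c a b / f_y = 0.85 × 40.1 × 103.44 × 260 / 400 = 2291.7 mm².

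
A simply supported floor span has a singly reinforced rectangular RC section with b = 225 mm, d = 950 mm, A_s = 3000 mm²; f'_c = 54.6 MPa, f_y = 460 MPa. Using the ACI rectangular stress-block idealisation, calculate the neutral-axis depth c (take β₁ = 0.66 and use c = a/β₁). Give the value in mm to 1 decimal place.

c ≈ 200.2 mm

T = A_s f_y = 3000 × 460 = 1380000 N = 1380 kN.
Setting C = 0.85 f'_c a b equal to T: a = 1380000/(0.85 × 54.6 × 225) = 132.155 mm.
With β₁ = 0.66, c = a/β₁ = 132.155/0.66 = 200.2 mm.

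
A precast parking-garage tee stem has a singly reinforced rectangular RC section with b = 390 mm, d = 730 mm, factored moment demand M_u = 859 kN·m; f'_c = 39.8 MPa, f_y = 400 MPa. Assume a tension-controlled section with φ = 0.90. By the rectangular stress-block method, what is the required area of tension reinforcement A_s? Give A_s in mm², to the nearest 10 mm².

A_s ≈ 3530 mm²

M_n = M_u/φ = 859/0.90 = 954.444 kN·m.
With M_n = 0.85 f'_c a b (d − a/2), solve the quadratic for a:
a = d − √(d² − 2M_n/(0.85 f'_c b)) = 730 − √(730² − 2 × 954.444×10⁶/(0.85 × 39.8 × 390)) = 106.93 mm.
A_s = 0.85 f'_c a b / f_y = 0.85 × 39.8 × 106.93 × 390 / 400 = 3527.0 mm².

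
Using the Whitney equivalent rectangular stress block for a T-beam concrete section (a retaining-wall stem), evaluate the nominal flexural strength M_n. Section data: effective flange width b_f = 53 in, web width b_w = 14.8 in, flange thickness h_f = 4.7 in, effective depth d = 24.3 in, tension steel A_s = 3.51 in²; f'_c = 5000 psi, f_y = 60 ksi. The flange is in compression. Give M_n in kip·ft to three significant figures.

M_n ≈ 418 kip·ft

Tension: T = A_s f_y = 3.51 × 60 = 210.6 kips.
Try a within the flange: a = T/(0.85 f'_c b_f) = 210.6/(0.85 × 5 × 53) = 0.935 in.
Since a = 0.935 ≤ h_f = 4.7 in, the stress block lies entirely in the flange; analyse as a rectangular beam of width b_f.
M_n = T(d − a/2) = 210.6 × (24.3 − 0.4675) = 5019.1 kip·in.
M_n = 5019.1/12 = 418.26 kip·ft.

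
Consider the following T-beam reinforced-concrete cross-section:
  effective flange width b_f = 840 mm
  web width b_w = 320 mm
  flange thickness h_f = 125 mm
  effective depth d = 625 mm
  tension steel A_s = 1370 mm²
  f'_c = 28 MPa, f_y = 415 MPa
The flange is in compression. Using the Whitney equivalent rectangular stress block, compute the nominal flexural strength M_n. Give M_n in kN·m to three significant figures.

Tension: T = A_s f_y = 1370 × 415 = 568550 N.
Try a within the flange: a = T/(0.85 f'_c b_f) = 568550/(0.85 × 28 × 840) = 28.44 mm.
Since a = 28.44 ≤ h_f = 125 mm, the stress block lies entirely in the flange; analyse as a rectangular beam of width b_f.
M_n = T(d − a/2) = 568550 × (625 − 14.22) = 347.26 × 10⁶ N·mm.
M_n = 347.26 kN·m.

M_n ≈ 347 kN·m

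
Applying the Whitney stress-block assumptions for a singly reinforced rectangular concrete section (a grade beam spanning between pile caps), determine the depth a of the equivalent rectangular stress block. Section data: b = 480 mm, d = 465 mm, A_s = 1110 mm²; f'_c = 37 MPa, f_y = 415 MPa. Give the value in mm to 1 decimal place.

a ≈ 30.5 mm

T = A_s f_y = 1110 × 415 = 460650 N = 460.65 kN.
Setting C = 0.85 f'_c a b equal to T: a = 460650/(0.85 × 37 × 480) = 30.5 mm.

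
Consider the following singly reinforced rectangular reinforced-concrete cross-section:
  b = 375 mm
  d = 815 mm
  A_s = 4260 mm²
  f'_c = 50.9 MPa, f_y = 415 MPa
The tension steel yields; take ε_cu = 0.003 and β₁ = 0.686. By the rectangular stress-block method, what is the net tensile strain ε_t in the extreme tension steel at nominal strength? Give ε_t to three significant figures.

a = A_s f_y/(0.85 f'_c b) = 108.97 mm.
β₁ = 0.686, so c = a/β₁ = 108.97/0.686 = 158.85 mm.
From the linear strain diagram with ε_cu = 0.003: ε_t = 0.003 (d − c)/c = 0.003 × (815 − 158.85)/158.85 = 0.0124.
Since ε_t ≥ 0.005, the section is tension-controlled.

ε_t ≈ 0.0124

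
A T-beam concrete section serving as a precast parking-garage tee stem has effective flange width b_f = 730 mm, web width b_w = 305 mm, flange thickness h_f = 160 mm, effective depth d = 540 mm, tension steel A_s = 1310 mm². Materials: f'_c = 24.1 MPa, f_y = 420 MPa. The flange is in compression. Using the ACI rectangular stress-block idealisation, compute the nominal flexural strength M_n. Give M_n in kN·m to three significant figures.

Tension: T = A_s f_y = 1310 × 420 = 550200 N.
Try a within the flange: a = T/(0.85 f'_c b_f) = 550200/(0.85 × 24.1 × 730) = 36.79 mm.
Since a = 36.79 ≤ h_f = 160 mm, the stress block lies entirely in the flange; analyse as a rectangular beam of width b_f.
M_n = T(d − a/2) = 550200 × (540 − 18.395) = 286.99 × 10⁶ N·mm.
M_n = 286.99 kN·m.

M_n ≈ 287 kN·m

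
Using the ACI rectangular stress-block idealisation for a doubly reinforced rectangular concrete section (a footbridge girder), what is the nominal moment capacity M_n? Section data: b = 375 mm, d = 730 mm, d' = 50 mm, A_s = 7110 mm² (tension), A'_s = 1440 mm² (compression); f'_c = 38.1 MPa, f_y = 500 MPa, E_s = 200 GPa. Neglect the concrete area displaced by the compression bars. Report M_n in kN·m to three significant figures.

Assume both tension and compression steel yield.
Net tension couple steel: A_s − A'_s = 5670 mm².
a = (A_s − A'_s) f_y / (0.85 f'_c b) = 2835000/(0.85 × 38.1 × 375) = 233.44 mm.
c = a/β₁ = 233.44/0.778 = 300.05 mm; ε'_s = 0.003(c − d')/c = 0.0025 ≥ f_y/E_s = 0.0025, so compression steel does yield.
M_n = (A_s − A'_s) f_y (d − a/2) + A'_s f_y (d − d') = [2835000 × (730 − 116.72) + 720000 × (730 − 50)] × 10⁻⁶ = 1738.65 + 489.60 = 2228.25 kN·m.

M_n ≈ 2230 kN·m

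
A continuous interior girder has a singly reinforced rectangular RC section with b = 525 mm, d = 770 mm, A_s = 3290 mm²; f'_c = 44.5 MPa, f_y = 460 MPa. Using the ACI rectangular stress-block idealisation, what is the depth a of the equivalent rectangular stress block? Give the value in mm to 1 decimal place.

T = A_s f_y = 3290 × 460 = 1513400 N = 1513.4 kN.
Setting C = 0.85 f'_c a b equal to T: a = 1513400/(0.85 × 44.5 × 525) = 76.2 mm.

a ≈ 76.2 mm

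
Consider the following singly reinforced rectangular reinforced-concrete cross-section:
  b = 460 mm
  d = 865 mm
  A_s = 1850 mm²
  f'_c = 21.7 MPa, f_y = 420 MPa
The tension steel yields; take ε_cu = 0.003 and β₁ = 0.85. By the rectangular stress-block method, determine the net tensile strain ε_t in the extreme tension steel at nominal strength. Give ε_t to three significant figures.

ε_t ≈ 0.0211

a = A_s f_y/(0.85 f'_c b) = 91.58 mm.
β₁ = 0.85, so c = a/β₁ = 91.58/0.85 = 107.74 mm.
From the linear strain diagram with ε_cu = 0.003: ε_t = 0.003 (d − c)/c = 0.003 × (865 − 107.74)/107.74 = 0.0211.
Since ε_t ≥ 0.005, the section is tension-controlled.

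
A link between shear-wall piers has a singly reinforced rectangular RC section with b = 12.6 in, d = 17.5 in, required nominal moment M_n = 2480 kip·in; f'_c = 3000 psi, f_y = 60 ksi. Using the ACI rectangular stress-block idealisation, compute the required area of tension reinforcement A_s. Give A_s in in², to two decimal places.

A_s ≈ 2.77 in²

From M_n = 0.85 f'_c a b (d − a/2):
a = d − √(d² − 2M_n/(0.85 f'_c b)) = 17.5 − √(17.5² − 2 × 2480/(0.85 × 3 × 12.6)) = 5.176 in.
A_s = 0.85 f'_c a b / f_y = 0.85 × 3 × 5.176 × 12.6 / 60 = 2.772 in².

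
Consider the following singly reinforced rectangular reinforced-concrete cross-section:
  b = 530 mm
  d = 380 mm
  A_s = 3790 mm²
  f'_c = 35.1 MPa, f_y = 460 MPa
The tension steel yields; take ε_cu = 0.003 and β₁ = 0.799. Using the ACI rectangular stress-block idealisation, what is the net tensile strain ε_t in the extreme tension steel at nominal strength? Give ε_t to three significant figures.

a = A_s f_y/(0.85 f'_c b) = 110.25 mm.
β₁ = 0.799, so c = a/β₁ = 110.25/0.799 = 137.98 mm.
From the linear strain diagram with ε_cu = 0.003: ε_t = 0.003 (d − c)/c = 0.003 × (380 − 137.98)/137.98 = 0.00526.
Since ε_t ≥ 0.005, the section is tension-controlled.

ε_t ≈ 0.00526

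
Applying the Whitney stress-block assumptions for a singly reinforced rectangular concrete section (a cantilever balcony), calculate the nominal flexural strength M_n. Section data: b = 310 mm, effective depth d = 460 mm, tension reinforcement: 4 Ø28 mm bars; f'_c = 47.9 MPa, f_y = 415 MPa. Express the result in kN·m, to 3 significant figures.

A_s = 4 × 616 = 2464 mm².
T = A_s f_y = 2464 × 415 = 1022560 N = 1022.56 kN.
From C = T: a = T/(0.85 f'_c b) = 1022560/(0.85 × 47.9 × 310) = 81.02 mm.
M_n = T(d − a/2) = 1022.56 kN × (460 − 40.51) mm = 428.95 kN·m.

M_n ≈ 429 kN·m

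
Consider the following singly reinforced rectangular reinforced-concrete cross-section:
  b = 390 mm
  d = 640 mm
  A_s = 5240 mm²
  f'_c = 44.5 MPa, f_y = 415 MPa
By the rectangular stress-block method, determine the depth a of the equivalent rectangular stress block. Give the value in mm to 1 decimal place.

T = A_s f_y = 5240 × 415 = 2174600 N = 2174.6 kN.
Setting C = 0.85 f'_c a b equal to T: a = 2174600/(0.85 × 44.5 × 390) = 147.4 mm.

a ≈ 147.4 mm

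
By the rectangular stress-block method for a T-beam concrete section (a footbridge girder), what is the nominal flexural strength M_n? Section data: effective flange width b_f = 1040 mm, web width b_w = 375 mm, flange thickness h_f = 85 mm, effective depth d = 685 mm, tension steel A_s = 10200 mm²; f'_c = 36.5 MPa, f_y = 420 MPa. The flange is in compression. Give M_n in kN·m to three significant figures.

M_n ≈ 2580 kN·m

Tension: T = A_s f_y = 10200 × 420 = 4284000 N.
Try a within the flange: a = T/(0.85 f'_c b_f) = 4284000/(0.85 × 36.5 × 1040) = 132.77 mm.
a = 132.77 > h_f = 85 mm: the block extends into the web. Split into flange-overhang and web parts.
C_f = 0.85 f'_c (b_f − b_w) h_f = 0.85 × 36.5 × (1040 − 375) × 85 = 1753688 N.
Remaining web compression depth: a_w = (T − C_f)/(0.85 f'_c b_w) = (4284000 − 1753688)/(0.85 × 36.5 × 375) = 217.49 mm.
M_n = C_f(d − h_f/2) + (T − C_f)(d − a_w/2) = 1753688 × (685 − 42.5) + 2530312 × (685 − 108.745) = 1126.74 + 1458.10 = 2584.84 × 10⁶ N·mm.
M_n = 2584.84 kN·m.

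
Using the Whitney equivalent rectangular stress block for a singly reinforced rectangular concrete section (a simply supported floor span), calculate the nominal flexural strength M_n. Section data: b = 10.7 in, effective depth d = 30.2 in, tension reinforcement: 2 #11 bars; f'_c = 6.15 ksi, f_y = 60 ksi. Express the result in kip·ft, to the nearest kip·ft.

A_s = 2 × 1.56 = 3.12 in².
T = A_s f_y = 3.12 × 60 = 187.2 kips.
a = T/(0.85 f'_c b) = 187.2/(0.85 × 6.15 × 10.7) = 3.347 in.
M_n = T(d − a/2) = 187.2 × (30.2 − 1.6735) = 5340.2 kip·in = 5340.2/12 = 445.02 kip·ft.

M_n ≈ 445 kip·ft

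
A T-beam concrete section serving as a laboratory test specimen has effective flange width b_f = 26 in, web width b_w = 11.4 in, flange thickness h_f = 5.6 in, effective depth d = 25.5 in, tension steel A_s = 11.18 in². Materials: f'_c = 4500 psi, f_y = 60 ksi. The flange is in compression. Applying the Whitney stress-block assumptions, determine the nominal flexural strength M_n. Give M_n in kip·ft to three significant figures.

M_n ≈ 1230 kip·ft

Tension: T = A_s f_y = 11.18 × 60 = 670.8 kips.
Try a within the flange: a = T/(0.85 f'_c b_f) = 670.8/(0.85 × 4.5 × 26) = 6.745 in.
a = 6.745 > h_f = 5.6 in: the block extends into the web. Split into flange-overhang and web parts.
C_f = 0.85 f'_c (b_f − b_w) h_f = 0.85 × 4.5 × (26 − 11.4) × 5.6 = 312.7 kips.
Remaining web compression depth: a_w = (T − C_f)/(0.85 f'_c b_w) = (670.8 − 312.7)/(0.85 × 4.5 × 11.4) = 8.212 in.
M_n = C_f(d − h_f/2) + (T − C_f)(d − a_w/2) = 312.7 × (25.5 − 2.8) + 358.1 × (25.5 − 4.106) = 7098.3 + 7661.2 = 14759.5 kip·in.
M_n = 14759.5/12 = 1229.96 kip·ft.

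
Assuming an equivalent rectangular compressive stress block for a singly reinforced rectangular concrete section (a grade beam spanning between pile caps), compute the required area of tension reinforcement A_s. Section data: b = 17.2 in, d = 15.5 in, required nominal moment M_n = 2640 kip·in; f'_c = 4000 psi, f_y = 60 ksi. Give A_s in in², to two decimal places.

From M_n = 0.85 f'_c a b (d − a/2):
a = d − √(d² − 2M_n/(0.85 f'_c b)) = 15.5 − √(15.5² − 2 × 2640/(0.85 × 4 × 17.2)) = 3.254 in.
A_s = 0.85 f'_c a b / f_y = 0.85 × 4 × 3.254 × 17.2 / 60 = 3.172 in².

A_s ≈ 3.17 in²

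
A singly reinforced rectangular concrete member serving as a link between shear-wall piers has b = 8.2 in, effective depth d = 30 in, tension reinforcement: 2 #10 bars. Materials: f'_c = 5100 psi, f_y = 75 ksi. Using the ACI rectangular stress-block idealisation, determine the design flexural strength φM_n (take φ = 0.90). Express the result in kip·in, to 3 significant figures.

φM_n ≈ 4680 kip·in

A_s = 2 × 1.27 = 2.54 in².
T = A_s f_y = 2.54 × 75 = 190.5 kips.
a = T/(0.85 f'_c b) = 190.5/(0.85 × 5.1 × 8.2) = 5.359 in.
M_n = T(d − a/2) = 190.5 × (30 − 2.6795) = 5204.6 kip·in.
φM_n = 0.90 × 5204.6 = 4684.1 kip·in.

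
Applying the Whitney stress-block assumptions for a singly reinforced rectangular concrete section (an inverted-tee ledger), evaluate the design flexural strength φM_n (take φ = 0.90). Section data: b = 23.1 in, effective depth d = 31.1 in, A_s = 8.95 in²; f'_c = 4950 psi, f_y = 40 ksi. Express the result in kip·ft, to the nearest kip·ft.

φM_n ≈ 786 kip·ft

T = A_s f_y = 8.95 × 40 = 358 kips.
a = T/(0.85 f'_c b) = 358/(0.85 × 4.95 × 23.1) = 3.683 in.
M_n = T(d − a/2) = 358 × (31.1 − 1.8415) = 10474.5 kip·in = 10474.5/12 = 872.88 kip·ft.
φM_n = 0.90 × 872.88 = 785.59 kip·ft.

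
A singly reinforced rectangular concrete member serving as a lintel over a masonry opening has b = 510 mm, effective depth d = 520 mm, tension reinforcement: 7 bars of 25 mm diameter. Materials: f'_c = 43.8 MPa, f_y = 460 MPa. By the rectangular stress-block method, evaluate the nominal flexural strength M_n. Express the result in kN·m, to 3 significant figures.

M_n ≈ 756 kN·m

A_s = 7 × 491 = 3437 mm².
T = A_s f_y = 3437 × 460 = 1581020 N = 1581.02 kN.
From C = T: a = T/(0.85 f'_c b) = 1581020/(0.85 × 43.8 × 510) = 83.27 mm.
M_n = T(d − a/2) = 1581.02 kN × (520 − 41.635) mm = 756.30 kN·m.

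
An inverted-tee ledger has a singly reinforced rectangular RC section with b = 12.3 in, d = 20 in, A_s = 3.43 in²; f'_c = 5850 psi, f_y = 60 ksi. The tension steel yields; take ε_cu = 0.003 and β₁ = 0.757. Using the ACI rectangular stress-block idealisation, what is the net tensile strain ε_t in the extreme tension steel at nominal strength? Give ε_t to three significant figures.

ε_t ≈ 0.0105

a = A_s f_y/(0.85 f'_c b) = 3.365 in.
β₁ = 0.757, so c = a/β₁ = 3.365/0.757 = 4.445 in.
From the linear strain diagram with ε_cu = 0.003: ε_t = 0.003 (d − c)/c = 0.003 × (20 − 4.445)/4.445 = 0.0105.
Since ε_t ≥ 0.005, the section is tension-controlled.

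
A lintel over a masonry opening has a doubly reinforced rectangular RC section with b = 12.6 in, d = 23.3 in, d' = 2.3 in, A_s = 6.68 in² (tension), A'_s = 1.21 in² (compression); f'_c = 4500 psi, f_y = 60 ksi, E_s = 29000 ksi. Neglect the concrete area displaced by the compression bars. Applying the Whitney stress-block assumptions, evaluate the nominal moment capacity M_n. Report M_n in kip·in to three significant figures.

M_n ≈ 8050 kip·in

Assume both steels yield.
a = (A_s − A'_s) f_y/(0.85 f'_c b) = (6.68 − 1.21) × 60/(0.85 × 4.5 × 12.6) = 6.810 in.
c = a/β₁ = 6.810/0.825 = 8.255 in; ε'_s = 0.003(c − d')/c = 0.0022 ≥ ε_y = 0.0021, so the compression steel yields.
M_n = (A_s − A'_s) f_y (d − a/2) + A'_s f_y (d − d') = 328.2 × (23.3 − 3.405) + 72.6 × (23.3 − 2.3) = 6529.5 + 1524.6 = 8054.1 kip·in.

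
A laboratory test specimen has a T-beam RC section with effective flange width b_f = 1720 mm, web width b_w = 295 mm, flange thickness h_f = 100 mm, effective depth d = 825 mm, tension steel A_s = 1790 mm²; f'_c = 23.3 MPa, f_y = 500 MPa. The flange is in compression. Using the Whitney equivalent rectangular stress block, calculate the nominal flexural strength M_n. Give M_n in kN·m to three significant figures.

Tension: T = A_s f_y = 1790 × 500 = 895000 N.
Try a within the flange: a = T/(0.85 f'_c b_f) = 895000/(0.85 × 23.3 × 1720) = 26.27 mm.
Since a = 26.27 ≤ h_f = 100 mm, the stress block lies entirely in the flange; analyse as a rectangular beam of width b_f.
M_n = T(d − a/2) = 895000 × (825 − 13.135) = 726.62 × 10⁶ N·mm.
M_n = 726.62 kN·m.

M_n ≈ 727 kN·m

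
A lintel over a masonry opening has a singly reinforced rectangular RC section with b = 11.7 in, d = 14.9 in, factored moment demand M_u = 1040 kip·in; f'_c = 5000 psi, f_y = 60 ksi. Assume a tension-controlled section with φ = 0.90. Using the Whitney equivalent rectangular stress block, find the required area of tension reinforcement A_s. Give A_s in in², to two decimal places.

M_n = M_u/φ = 1040/0.90 = 1155.56 kip·in.
From M_n = 0.85 f'_c a b (d − a/2):
a = d − √(d² − 2M_n/(0.85 f'_c b)) = 14.9 − √(14.9² − 2 × 1155.56/(0.85 × 5 × 11.7)) = 1.651 in.
A_s = 0.85 f'_c a b / f_y = 0.85 × 5 × 1.651 × 11.7 / 60 = 1.368 in².

A_s ≈ 1.37 in²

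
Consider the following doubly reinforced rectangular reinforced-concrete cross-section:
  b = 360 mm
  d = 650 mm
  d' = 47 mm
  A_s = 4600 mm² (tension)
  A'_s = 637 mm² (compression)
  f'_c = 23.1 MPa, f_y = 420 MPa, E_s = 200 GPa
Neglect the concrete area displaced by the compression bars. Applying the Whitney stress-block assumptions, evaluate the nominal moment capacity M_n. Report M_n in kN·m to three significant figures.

Assume both tension and compression steel yield.
Net tension couple steel: A_s − A'_s = 3963 mm².
a = (A_s − A'_s) f_y / (0.85 f'_c b) = 1664460/(0.85 × 23.1 × 360) = 235.47 mm.
c = a/β₁ = 235.47/0.85 = 277.02 mm; ε'_s = 0.003(c − d')/c = 0.0025 ≥ f_y/E_s = 0.0021, so compression steel does yield.
M_n = (A_s − A'_s) f_y (d − a/2) + A'_s f_y (d − d') = [1664460 × (650 − 117.735) + 267540 × (650 − 47)] × 10⁻⁶ = 885.93 + 161.33 = 1047.26 kN·m.

M_n ≈ 1050 kN·m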